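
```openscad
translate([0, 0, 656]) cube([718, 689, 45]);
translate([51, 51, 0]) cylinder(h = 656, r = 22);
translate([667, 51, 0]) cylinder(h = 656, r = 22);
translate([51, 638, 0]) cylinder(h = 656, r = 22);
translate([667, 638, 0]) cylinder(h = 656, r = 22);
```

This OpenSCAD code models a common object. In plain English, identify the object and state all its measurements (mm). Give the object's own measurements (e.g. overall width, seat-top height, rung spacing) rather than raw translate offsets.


A rectangular dining table. The top is 718×689×45 mm with its upper surface at z = 701 mm. It stands on four round legs of 44 mm diameter, each leg's bounding box inset 29 mm from the nearest pair of top edges, running from the floor to the underside of the top.


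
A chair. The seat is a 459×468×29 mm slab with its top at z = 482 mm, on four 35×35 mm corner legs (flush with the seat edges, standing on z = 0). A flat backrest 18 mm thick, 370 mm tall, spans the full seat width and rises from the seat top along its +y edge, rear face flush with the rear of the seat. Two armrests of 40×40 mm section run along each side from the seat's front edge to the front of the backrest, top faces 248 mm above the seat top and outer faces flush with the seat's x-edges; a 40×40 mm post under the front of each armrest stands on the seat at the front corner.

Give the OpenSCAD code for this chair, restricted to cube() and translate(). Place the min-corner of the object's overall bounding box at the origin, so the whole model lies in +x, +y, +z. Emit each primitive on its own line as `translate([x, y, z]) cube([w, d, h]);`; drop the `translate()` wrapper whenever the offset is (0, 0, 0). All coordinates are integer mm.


translate([0, 0, 453]) cube([459, 468, 29]);
cube([35, 35, 453]);
translate([424, 0, 0]) cube([35, 35, 453]);
translate([0, 433, 0]) cube([35, 35, 453]);
translate([424, 433, 0]) cube([35, 35, 453]);
translate([0, 450, 482]) cube([459, 18, 370]);
translate([0, 0, 690]) cube([40, 450, 40]);
translate([419, 0, 690]) cube([40, 450, 40]);
translate([0, 0, 482]) cube([40, 40, 208]);
translate([419, 0, 482]) cube([40, 40, 208]);


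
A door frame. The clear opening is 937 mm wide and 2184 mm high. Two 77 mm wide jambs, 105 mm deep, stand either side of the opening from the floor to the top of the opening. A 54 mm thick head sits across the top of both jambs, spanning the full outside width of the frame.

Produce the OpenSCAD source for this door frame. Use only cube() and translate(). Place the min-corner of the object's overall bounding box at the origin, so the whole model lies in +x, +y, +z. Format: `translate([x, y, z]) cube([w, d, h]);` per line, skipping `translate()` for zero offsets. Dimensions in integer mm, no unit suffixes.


cube([77, 105, 2184]);
translate([1014, 0, 0]) cube([77, 105, 2184]);
translate([0, 0, 2184]) cube([1091, 105, 54]);


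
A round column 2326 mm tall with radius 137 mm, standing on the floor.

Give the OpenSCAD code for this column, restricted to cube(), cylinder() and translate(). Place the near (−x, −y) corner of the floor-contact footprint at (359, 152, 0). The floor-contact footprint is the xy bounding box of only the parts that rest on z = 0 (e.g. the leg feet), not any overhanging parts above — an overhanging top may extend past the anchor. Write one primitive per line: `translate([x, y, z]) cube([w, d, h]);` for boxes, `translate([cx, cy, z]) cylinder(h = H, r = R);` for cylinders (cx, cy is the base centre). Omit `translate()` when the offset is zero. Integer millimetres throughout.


translate([496, 289, 0]) cylinder(h = 2326, r = 137);


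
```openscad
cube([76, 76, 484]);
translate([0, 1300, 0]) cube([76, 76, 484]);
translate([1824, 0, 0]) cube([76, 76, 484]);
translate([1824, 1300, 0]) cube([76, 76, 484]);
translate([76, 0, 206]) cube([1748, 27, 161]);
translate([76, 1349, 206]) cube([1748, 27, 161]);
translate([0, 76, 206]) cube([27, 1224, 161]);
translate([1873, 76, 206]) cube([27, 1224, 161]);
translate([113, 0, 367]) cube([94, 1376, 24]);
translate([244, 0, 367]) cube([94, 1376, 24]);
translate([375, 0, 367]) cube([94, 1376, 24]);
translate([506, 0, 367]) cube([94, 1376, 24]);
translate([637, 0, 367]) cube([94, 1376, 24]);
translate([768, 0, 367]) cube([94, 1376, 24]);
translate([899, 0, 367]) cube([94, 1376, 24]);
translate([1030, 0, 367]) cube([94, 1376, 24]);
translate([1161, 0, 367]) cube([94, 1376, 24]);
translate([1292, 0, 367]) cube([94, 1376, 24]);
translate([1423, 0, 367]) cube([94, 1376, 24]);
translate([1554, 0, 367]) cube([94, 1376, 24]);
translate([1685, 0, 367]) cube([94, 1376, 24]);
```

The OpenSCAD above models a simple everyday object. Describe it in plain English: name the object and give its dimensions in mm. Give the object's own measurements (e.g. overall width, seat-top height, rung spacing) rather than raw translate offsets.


A bed frame 1900 mm long (x) by 1376 mm wide (y). Four 76×76 mm corner posts, 484 mm tall, at the corners of the footprint. Four rails of 27 mm thickness and 161 mm height run between adjacent posts with their undersides at z = 206 mm, their outer faces flush with the outside of the frame (the two x-running rails run between the posts' inner faces; the two y-running rails run between the posts' inner faces). 13 slats, each 94 mm wide (x) and 24 mm thick, lie across the top of the two x-running rails, running the full 1376 mm width of the frame in y; along x they sit between the end posts with a 37 mm gap after the −x posts and between neighbouring slats, leaving 45 mm before the +x posts.


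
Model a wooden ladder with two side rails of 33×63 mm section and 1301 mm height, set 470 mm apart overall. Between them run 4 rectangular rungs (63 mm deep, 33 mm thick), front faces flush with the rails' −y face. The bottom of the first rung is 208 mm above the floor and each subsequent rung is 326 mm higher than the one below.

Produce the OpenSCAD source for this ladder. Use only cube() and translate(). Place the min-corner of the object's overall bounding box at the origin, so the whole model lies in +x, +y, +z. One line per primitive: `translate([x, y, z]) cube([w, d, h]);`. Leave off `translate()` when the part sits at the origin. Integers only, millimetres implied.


cube([33, 63, 1301]);
translate([437, 0, 0]) cube([33, 63, 1301]);
translate([33, 0, 208]) cube([404, 63, 33]);
translate([33, 0, 534]) cube([404, 63, 33]);
translate([33, 0, 860]) cube([404, 63, 33]);
translate([33, 0, 1186]) cube([404, 63, 33]);


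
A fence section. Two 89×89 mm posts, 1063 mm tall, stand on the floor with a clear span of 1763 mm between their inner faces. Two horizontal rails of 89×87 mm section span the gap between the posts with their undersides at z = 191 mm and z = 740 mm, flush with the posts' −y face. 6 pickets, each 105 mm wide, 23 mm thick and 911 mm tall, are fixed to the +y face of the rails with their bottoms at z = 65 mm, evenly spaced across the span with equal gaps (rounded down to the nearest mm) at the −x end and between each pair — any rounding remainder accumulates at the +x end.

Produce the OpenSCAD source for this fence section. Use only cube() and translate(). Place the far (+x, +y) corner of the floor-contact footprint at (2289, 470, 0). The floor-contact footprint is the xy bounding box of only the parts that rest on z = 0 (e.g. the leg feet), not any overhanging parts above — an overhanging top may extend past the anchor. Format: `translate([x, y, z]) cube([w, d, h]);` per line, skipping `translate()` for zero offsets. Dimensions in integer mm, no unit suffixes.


translate([348, 381, 0]) cube([89, 89, 1063]);
translate([2200, 381, 0]) cube([89, 89, 1063]);
translate([437, 381, 191]) cube([1763, 89, 87]);
translate([437, 381, 740]) cube([1763, 89, 87]);
translate([598, 470, 65]) cube([105, 23, 911]);
translate([864, 470, 65]) cube([105, 23, 911]);
translate([1130, 470, 65]) cube([105, 23, 911]);
translate([1396, 470, 65]) cube([105, 23, 911]);
translate([1662, 470, 65]) cube([105, 23, 911]);
translate([1928, 470, 65]) cube([105, 23, 911]);


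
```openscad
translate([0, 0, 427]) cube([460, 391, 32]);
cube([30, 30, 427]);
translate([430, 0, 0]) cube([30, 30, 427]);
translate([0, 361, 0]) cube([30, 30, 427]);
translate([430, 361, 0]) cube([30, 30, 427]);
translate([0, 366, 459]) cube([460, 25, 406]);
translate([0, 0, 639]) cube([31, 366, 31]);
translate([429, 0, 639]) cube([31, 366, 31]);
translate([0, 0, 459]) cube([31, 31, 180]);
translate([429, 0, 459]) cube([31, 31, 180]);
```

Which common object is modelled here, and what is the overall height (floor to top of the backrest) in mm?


A chair. The overall height is 865 mm.

A slab on four corner posts with a tall panel at the back — a chair. The seat slab sits at z = 427 with thickness 32, and the 406 mm backrest starts at the seat top, so the overall height is 427 + 32 + 406 = 865 mm.


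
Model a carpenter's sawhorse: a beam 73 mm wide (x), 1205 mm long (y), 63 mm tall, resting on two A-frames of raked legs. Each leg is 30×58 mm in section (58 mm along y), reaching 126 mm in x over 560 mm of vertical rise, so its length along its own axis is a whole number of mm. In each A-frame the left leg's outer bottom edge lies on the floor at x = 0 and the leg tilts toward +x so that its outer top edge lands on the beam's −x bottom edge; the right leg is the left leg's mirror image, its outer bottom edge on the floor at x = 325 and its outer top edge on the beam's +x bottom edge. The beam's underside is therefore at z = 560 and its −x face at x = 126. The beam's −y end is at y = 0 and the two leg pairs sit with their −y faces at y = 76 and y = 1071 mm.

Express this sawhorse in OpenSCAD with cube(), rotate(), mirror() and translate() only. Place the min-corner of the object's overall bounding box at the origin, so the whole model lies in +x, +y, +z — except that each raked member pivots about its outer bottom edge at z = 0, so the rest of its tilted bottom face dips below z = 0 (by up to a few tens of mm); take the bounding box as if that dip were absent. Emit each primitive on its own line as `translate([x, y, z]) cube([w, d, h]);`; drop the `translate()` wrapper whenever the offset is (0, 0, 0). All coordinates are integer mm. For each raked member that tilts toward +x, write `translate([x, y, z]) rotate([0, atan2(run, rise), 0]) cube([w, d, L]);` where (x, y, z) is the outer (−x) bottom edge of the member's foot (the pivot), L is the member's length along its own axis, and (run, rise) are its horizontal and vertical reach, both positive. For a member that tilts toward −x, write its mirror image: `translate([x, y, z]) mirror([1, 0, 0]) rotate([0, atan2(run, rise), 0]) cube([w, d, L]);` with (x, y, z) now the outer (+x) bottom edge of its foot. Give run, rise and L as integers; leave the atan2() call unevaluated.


// leg length = √(126² + 560²) = 574
// right-leg outer foot x = 2·126 + 73 = 325
// beam min-corner = (126, 0, 560)
translate([126, 0, 560]) cube([73, 1205, 63]);
translate([0, 76, 0]) rotate([0, atan2(126, 560), 0]) cube([30, 58, 574]);
translate([325, 76, 0]) mirror([1, 0, 0]) rotate([0, atan2(126, 560), 0]) cube([30, 58, 574]);
translate([0, 1071, 0]) rotate([0, atan2(126, 560), 0]) cube([30, 58, 574]);
translate([325, 1071, 0]) mirror([1, 0, 0]) rotate([0, atan2(126, 560), 0]) cube([30, 58, 574]);


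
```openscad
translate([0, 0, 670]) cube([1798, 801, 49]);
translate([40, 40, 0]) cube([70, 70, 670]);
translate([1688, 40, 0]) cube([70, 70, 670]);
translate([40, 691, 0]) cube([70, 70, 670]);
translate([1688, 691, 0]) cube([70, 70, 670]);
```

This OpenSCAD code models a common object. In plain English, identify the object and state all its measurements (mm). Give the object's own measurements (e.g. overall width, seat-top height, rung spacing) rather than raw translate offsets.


A rectangular dining table. The top is 1798×801×49 mm with its upper surface at z = 719 mm. It stands on four 70×70 mm square legs, each inset 40 mm from the nearest pair of top edges, running from the floor to the underside of the top.


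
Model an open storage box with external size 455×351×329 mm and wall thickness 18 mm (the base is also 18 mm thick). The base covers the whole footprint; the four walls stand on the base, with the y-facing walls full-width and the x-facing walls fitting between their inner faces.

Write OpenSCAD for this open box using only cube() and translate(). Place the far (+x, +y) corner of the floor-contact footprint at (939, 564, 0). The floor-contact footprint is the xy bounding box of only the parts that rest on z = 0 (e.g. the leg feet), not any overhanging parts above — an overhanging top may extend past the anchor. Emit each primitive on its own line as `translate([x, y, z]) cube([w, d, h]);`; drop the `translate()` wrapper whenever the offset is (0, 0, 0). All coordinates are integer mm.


translate([484, 213, 0]) cube([455, 351, 18]);
translate([484, 213, 18]) cube([455, 18, 311]);
translate([484, 546, 18]) cube([455, 18, 311]);
translate([484, 231, 18]) cube([18, 315, 311]);
translate([921, 231, 18]) cube([18, 315, 311]);


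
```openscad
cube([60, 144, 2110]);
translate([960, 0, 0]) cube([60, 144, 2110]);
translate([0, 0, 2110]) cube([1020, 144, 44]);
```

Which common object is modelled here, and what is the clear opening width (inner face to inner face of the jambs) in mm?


A door frame. The clear opening width is 900 mm.

Two 2110 mm tall posts with a header on top — a door frame. The left jamb is 60 mm wide at x = 0; the right jamb starts at x = 960. The clear opening is 960 − 60 = 900 mm.


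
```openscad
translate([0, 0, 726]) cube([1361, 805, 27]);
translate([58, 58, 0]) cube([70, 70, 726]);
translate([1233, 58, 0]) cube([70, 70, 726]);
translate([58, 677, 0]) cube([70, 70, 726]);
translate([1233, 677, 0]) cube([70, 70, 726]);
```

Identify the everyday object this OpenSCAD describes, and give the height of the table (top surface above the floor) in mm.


A table. The table height is 753 mm.

A 1361×805×27 slab sits at z = 726 on four 70 mm square posts — a table. The top surface is at 726 + 27 = 753 mm.


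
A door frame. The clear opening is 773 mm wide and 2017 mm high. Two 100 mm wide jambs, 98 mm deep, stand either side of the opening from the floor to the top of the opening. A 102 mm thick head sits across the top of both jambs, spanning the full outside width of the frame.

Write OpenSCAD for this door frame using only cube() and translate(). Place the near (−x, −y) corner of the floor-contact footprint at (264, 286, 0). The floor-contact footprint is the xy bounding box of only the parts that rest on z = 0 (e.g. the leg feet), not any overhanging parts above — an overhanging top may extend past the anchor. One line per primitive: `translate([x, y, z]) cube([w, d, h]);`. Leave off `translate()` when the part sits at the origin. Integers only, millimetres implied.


translate([264, 286, 0]) cube([100, 98, 2017]);
translate([1137, 286, 0]) cube([100, 98, 2017]);
translate([264, 286, 2017]) cube([973, 98, 102]);


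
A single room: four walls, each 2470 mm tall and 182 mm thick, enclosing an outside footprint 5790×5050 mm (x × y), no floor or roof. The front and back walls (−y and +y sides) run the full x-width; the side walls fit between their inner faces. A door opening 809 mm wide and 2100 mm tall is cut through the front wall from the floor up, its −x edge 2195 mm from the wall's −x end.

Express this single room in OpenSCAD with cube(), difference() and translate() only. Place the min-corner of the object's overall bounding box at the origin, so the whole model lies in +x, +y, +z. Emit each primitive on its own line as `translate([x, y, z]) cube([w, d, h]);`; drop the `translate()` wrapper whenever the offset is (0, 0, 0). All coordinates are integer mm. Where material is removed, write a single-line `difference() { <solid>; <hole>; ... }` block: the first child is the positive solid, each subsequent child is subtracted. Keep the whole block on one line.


difference() { cube([5790, 182, 2470]); translate([2195, 0, 0]) cube([809, 182, 2100]); }
translate([0, 4868, 0]) cube([5790, 182, 2470]);
translate([0, 182, 0]) cube([182, 4686, 2470]);
translate([5608, 182, 0]) cube([182, 4686, 2470]);


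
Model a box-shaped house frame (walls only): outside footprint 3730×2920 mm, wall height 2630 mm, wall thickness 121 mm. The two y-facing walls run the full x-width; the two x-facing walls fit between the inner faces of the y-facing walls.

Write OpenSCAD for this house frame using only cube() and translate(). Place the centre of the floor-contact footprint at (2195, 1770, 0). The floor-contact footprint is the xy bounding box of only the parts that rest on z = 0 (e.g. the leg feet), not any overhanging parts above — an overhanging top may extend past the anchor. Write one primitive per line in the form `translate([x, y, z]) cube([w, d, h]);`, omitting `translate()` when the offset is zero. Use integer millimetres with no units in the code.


translate([330, 310, 0]) cube([3730, 121, 2630]);
translate([330, 3109, 0]) cube([3730, 121, 2630]);
translate([330, 431, 0]) cube([121, 2678, 2630]);
translate([3939, 431, 0]) cube([121, 2678, 2630]);


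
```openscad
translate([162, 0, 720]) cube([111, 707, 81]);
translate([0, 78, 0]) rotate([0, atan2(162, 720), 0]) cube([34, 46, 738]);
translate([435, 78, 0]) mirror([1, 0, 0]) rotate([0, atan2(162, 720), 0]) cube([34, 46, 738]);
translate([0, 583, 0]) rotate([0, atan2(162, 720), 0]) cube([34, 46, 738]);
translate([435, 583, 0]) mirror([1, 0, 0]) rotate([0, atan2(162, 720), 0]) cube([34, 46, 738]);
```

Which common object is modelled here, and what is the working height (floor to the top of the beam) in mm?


A sawhorse. The overall height is 801 mm.

A beam across two mirrored pairs of raked legs — a sawhorse. The beam's underside is at z = 720 (matching the legs' vertical rise in atan2(162, 720)) and the beam is 81 mm tall, so its top is at 720 + 81 = 801 mm. The raked legs top out at the beam's underside, so that is the highest point.


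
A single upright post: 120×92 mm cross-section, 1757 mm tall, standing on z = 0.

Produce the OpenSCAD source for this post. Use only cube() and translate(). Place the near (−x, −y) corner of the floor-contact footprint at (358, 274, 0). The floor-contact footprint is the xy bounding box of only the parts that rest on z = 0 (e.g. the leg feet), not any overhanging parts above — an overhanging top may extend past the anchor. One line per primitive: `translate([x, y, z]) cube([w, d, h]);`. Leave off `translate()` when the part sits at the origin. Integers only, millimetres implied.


translate([358, 274, 0]) cube([120, 92, 1757]);


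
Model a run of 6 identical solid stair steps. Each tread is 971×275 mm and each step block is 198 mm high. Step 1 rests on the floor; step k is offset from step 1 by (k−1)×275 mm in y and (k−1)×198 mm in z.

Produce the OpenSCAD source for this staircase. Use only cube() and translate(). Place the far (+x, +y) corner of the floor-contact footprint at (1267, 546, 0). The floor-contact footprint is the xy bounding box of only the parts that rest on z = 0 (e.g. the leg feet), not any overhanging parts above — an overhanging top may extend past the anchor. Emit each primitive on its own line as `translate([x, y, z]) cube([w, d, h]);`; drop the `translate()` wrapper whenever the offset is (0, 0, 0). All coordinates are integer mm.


translate([296, 271, 0]) cube([971, 275, 198]);
translate([296, 546, 198]) cube([971, 275, 198]);
translate([296, 821, 396]) cube([971, 275, 198]);
translate([296, 1096, 594]) cube([971, 275, 198]);
translate([296, 1371, 792]) cube([971, 275, 198]);
translate([296, 1646, 990]) cube([971, 275, 198]);


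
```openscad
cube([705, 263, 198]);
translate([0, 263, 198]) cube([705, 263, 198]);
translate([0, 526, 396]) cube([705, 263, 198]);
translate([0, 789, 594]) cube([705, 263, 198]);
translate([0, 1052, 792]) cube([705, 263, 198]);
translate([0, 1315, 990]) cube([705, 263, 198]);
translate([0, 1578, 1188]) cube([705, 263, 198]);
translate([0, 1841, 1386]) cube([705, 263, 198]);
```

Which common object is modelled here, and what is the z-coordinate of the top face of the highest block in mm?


A staircase. The total rise is 1584 mm.

8 identical blocks, each offset up and back from the previous — a staircase. Each step is 198 mm tall and there are 8 of them, so the total rise is 8 × 198 = 1584 mm.


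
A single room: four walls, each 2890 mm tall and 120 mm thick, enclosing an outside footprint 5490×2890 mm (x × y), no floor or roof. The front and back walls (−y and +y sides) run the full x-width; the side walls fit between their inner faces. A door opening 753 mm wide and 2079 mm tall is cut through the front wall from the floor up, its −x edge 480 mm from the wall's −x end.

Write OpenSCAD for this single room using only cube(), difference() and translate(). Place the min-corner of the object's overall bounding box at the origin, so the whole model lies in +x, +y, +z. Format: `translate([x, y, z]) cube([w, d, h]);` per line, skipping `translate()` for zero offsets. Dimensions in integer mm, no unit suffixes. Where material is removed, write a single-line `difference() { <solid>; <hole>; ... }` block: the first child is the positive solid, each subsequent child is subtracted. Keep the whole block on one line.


difference() { cube([5490, 120, 2890]); translate([480, 0, 0]) cube([753, 120, 2079]); }
translate([0, 2770, 0]) cube([5490, 120, 2890]);
translate([0, 120, 0]) cube([120, 2650, 2890]);
translate([5370, 120, 0]) cube([120, 2650, 2890]);


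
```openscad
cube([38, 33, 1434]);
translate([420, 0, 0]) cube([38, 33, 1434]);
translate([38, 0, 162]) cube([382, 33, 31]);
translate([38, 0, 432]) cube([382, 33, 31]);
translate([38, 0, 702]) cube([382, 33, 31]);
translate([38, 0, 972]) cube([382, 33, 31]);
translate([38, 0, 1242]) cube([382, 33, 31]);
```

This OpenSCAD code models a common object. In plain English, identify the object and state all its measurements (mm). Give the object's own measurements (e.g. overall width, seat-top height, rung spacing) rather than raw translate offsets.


A straight ladder. Two 38×33 mm vertical rails, 1434 mm tall, stand 458 mm apart (outside-to-outside) with their front faces coplanar on the −y side. 5 rungs, each 33 mm deep and 31 mm tall, span between the inner faces of the rails, front faces flush with the rails. The lowest rung's underside is at z = 162 mm and rungs are spaced 270 mm apart (underside to underside).


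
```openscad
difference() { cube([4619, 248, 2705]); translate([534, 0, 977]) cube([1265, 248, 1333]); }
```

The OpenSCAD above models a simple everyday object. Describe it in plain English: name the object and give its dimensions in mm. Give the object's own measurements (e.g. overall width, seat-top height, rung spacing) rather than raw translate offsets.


A wall 4619 mm long (x), 248 mm thick (y), 2705 mm tall, with a rectangular window opening cut through it. The opening is 1265 mm wide and 1333 mm tall; its sill is at z = 977 mm and its near (−x) edge is 534 mm from the wall's −x end. The opening passes through the full wall thickness.


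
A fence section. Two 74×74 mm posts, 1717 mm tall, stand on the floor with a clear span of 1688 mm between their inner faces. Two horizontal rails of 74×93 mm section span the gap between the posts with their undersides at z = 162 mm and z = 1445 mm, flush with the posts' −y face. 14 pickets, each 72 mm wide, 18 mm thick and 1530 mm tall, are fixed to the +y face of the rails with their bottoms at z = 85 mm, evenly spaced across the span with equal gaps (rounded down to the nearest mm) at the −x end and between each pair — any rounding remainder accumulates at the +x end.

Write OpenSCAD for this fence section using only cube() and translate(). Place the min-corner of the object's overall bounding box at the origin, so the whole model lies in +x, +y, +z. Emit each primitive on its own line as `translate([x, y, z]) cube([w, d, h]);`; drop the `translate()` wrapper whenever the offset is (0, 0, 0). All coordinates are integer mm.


cube([74, 74, 1717]);
translate([1762, 0, 0]) cube([74, 74, 1717]);
translate([74, 0, 162]) cube([1688, 74, 93]);
translate([74, 0, 1445]) cube([1688, 74, 93]);
translate([119, 74, 85]) cube([72, 18, 1530]);
translate([236, 74, 85]) cube([72, 18, 1530]);
translate([353, 74, 85]) cube([72, 18, 1530]);
translate([470, 74, 85]) cube([72, 18, 1530]);
translate([587, 74, 85]) cube([72, 18, 1530]);
translate([704, 74, 85]) cube([72, 18, 1530]);
translate([821, 74, 85]) cube([72, 18, 1530]);
translate([938, 74, 85]) cube([72, 18, 1530]);
translate([1055, 74, 85]) cube([72, 18, 1530]);
translate([1172, 74, 85]) cube([72, 18, 1530]);
translate([1289, 74, 85]) cube([72, 18, 1530]);
translate([1406, 74, 85]) cube([72, 18, 1530]);
translate([1523, 74, 85]) cube([72, 18, 1530]);
translate([1640, 74, 85]) cube([72, 18, 1530]);


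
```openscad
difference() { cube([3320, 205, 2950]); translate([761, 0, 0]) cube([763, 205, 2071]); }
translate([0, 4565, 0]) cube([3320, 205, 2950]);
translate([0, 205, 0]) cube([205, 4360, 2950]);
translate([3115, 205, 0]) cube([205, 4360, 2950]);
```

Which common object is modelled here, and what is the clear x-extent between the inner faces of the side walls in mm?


A single room. The interior width is 2910 mm.

Four walls enclosing a rectangle with a door in the front wall — a room. Outside width 3320 minus two 205 mm walls gives 2910 mm.


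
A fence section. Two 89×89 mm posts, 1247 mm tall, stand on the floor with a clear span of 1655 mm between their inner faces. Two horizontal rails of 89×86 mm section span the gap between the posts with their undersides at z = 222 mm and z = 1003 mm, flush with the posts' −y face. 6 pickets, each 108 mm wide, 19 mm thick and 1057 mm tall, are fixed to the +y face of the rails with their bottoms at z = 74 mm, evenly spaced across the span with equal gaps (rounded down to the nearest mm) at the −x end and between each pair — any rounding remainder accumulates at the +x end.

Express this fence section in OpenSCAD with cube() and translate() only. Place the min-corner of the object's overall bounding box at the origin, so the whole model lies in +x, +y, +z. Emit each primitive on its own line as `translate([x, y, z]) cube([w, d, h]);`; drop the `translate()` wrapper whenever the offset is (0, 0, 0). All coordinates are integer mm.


cube([89, 89, 1247]);
translate([1744, 0, 0]) cube([89, 89, 1247]);
translate([89, 0, 222]) cube([1655, 89, 86]);
translate([89, 0, 1003]) cube([1655, 89, 86]);
translate([232, 89, 74]) cube([108, 19, 1057]);
translate([483, 89, 74]) cube([108, 19, 1057]);
translate([734, 89, 74]) cube([108, 19, 1057]);
translate([985, 89, 74]) cube([108, 19, 1057]);
translate([1236, 89, 74]) cube([108, 19, 1057]);
translate([1487, 89, 74]) cube([108, 19, 1057]);


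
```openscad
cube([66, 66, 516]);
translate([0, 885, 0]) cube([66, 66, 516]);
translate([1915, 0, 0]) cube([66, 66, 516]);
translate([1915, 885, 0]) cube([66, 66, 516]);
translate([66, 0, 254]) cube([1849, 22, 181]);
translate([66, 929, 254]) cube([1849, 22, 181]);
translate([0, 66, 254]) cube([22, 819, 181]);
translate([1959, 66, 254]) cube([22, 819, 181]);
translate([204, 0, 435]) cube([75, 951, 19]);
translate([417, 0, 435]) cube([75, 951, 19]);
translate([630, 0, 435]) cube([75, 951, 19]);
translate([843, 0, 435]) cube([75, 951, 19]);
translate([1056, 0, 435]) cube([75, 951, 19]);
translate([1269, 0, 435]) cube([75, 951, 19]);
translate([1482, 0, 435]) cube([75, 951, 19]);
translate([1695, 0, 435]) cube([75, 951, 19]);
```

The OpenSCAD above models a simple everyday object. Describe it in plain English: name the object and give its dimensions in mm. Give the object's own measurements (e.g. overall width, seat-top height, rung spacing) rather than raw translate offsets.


A bed frame 1981 mm long (x) by 951 mm wide (y). Four 66×66 mm corner posts, 516 mm tall, at the corners of the footprint. Four rails of 22 mm thickness and 181 mm height run between adjacent posts with their undersides at z = 254 mm, their outer faces flush with the outside of the frame (the two x-running rails run between the posts' inner faces; the two y-running rails run between the posts' inner faces). 8 slats, each 75 mm wide (x) and 19 mm thick, lie across the top of the two x-running rails, running the full 951 mm width of the frame in y; along x they sit between the end posts with a 138 mm gap after the −x posts and between neighbouring slats, leaving 145 mm before the +x posts.


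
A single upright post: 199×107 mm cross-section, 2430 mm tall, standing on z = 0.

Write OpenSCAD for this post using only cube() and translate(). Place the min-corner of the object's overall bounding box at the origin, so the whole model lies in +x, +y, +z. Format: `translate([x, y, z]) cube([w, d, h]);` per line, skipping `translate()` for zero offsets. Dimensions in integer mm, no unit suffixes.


cube([199, 107, 2430]);


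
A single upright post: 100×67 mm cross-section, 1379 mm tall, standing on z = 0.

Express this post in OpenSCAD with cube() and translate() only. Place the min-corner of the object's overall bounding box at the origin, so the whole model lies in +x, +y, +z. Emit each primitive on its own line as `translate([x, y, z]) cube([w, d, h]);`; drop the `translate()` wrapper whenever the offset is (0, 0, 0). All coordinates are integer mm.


cube([100, 67, 1379]);


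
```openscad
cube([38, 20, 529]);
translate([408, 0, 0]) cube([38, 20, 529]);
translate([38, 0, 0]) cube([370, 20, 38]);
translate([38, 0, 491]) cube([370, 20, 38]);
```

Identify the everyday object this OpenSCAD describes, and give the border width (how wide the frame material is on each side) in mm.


A picture frame. The border width is 38 mm.

Four thin pieces enclosing a rectangular opening — a picture frame. The two full-height stiles are 529 mm tall; the top rail sits at z = 491 and is 38 mm tall, so the border above the opening is 529 − 491 = 38 mm, matching the stile x-width.


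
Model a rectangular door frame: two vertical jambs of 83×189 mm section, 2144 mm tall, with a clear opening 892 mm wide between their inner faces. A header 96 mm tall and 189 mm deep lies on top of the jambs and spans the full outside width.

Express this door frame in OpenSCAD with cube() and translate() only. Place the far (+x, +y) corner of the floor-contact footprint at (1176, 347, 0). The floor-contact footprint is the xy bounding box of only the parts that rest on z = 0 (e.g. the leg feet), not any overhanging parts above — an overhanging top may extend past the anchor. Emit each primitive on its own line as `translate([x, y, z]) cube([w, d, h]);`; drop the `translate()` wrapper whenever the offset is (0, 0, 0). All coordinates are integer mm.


translate([118, 158, 0]) cube([83, 189, 2144]);
translate([1093, 158, 0]) cube([83, 189, 2144]);
translate([118, 158, 2144]) cube([1058, 189, 96]);


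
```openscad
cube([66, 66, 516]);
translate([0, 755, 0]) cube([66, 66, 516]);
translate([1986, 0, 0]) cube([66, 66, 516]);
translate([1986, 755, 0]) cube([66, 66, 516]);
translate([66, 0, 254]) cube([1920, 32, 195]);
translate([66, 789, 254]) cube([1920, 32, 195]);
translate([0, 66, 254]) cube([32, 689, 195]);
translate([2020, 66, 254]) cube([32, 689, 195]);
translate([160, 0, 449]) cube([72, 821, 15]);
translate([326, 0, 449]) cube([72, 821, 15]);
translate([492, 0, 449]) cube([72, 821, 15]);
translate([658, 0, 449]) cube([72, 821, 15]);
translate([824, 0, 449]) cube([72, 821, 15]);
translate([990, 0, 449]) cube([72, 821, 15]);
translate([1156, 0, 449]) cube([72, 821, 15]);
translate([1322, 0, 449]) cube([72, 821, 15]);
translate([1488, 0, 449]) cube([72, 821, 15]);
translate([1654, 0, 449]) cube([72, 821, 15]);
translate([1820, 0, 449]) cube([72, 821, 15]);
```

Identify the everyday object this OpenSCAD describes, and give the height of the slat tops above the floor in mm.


A bed frame. The slat-top height is 464 mm.

Four posts, four rails, and a row of slats — a bed frame. Slats sit on the rails at z = 254 + 195 = 449; with slat thickness 15, the top is 464 mm.


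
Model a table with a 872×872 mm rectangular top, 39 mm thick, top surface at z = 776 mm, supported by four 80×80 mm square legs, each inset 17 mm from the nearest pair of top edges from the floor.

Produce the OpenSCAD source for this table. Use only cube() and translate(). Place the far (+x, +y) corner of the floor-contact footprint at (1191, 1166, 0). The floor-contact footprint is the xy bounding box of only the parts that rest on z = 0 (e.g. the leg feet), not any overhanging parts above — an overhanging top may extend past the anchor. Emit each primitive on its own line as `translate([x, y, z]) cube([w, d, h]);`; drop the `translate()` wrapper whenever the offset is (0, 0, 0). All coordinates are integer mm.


// leg_h = 776 - 39 = 737
translate([336, 311, 737]) cube([872, 872, 39]);
translate([353, 328, 0]) cube([80, 80, 737]);
translate([1111, 328, 0]) cube([80, 80, 737]);
translate([353, 1086, 0]) cube([80, 80, 737]);
translate([1111, 1086, 0]) cube([80, 80, 737]);


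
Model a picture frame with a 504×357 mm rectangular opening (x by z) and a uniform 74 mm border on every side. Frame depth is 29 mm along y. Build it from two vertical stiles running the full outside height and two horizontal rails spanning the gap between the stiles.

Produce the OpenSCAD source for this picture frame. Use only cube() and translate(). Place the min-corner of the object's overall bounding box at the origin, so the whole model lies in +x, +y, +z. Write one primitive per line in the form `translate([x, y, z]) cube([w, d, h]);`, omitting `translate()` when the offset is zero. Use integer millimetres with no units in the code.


cube([74, 29, 505]);
translate([578, 0, 0]) cube([74, 29, 505]);
translate([74, 0, 0]) cube([504, 29, 74]);
translate([74, 0, 431]) cube([504, 29, 74]);


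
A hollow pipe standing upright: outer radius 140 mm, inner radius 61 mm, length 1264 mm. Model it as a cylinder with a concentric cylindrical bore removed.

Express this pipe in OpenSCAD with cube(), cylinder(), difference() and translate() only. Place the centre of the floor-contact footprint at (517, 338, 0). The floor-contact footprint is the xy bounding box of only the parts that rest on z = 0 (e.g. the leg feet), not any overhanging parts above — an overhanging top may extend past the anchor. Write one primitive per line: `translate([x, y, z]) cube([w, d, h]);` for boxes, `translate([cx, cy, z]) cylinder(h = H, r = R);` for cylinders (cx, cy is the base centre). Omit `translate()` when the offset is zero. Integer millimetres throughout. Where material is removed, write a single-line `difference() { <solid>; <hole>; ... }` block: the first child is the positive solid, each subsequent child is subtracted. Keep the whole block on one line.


difference() { translate([517, 338, 0]) cylinder(h = 1264, r = 140); translate([517, 338, 0]) cylinder(h = 1264, r = 61); }


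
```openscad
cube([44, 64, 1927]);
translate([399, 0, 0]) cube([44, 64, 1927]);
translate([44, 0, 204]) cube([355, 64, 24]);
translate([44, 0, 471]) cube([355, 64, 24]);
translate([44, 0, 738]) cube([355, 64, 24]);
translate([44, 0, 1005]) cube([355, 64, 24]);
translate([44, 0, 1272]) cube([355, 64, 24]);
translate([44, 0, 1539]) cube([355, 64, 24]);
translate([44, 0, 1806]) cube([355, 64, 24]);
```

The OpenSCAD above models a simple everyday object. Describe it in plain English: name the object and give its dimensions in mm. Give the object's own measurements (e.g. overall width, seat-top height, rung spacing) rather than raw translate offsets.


A straight ladder. Two 44×64 mm vertical rails, 1927 mm tall, stand 443 mm apart (outside-to-outside) with their front faces coplanar on the −y side. 7 rungs, each 64 mm deep and 24 mm tall, span between the inner faces of the rails, front faces flush with the rails. The lowest rung's underside is at z = 204 mm and rungs are spaced 267 mm apart (underside to underside).


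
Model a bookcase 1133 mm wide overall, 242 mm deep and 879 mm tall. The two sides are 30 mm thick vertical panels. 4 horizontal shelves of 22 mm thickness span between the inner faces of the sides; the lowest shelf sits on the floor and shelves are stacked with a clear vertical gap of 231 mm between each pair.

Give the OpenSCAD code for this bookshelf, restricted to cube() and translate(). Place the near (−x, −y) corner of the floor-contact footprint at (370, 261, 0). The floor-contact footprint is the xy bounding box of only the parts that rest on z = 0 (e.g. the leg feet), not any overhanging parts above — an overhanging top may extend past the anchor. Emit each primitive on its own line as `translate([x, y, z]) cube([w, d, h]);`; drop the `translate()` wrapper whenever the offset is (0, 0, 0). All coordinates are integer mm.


translate([370, 261, 0]) cube([30, 242, 879]);
translate([1473, 261, 0]) cube([30, 242, 879]);
translate([400, 261, 0]) cube([1073, 242, 22]);
translate([400, 261, 253]) cube([1073, 242, 22]);
translate([400, 261, 506]) cube([1073, 242, 22]);
translate([400, 261, 759]) cube([1073, 242, 22]);


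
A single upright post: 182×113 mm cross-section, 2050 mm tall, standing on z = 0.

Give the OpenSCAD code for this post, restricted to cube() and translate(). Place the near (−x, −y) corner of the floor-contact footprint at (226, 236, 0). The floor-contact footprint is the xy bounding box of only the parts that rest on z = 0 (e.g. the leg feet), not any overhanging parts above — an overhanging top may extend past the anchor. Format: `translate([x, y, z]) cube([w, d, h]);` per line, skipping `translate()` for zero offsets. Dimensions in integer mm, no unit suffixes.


translate([226, 236, 0]) cube([182, 113, 2050]);


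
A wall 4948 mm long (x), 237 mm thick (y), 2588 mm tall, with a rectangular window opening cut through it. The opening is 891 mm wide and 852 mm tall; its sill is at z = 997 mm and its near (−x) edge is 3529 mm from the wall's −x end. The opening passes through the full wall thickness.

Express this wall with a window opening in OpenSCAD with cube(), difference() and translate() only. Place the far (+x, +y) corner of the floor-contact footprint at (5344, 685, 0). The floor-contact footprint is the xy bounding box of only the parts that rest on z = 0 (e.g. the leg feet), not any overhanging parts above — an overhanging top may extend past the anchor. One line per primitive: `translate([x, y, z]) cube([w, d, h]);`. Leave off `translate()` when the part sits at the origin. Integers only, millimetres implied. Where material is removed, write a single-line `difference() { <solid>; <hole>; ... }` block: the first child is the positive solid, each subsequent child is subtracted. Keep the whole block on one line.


difference() { translate([396, 448, 0]) cube([4948, 237, 2588]); translate([3925, 448, 997]) cube([891, 237, 852]); }


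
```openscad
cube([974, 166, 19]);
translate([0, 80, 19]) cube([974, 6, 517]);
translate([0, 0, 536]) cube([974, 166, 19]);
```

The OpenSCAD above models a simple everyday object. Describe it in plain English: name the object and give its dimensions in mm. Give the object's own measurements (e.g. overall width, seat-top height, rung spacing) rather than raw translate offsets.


An I-beam lying along x, 974 mm long. Overall section height 555 mm. Two flanges 166 mm wide (y) and 19 mm thick, one on the floor and one at the top; a web 6 mm thick runs between them, centred on the flange width.


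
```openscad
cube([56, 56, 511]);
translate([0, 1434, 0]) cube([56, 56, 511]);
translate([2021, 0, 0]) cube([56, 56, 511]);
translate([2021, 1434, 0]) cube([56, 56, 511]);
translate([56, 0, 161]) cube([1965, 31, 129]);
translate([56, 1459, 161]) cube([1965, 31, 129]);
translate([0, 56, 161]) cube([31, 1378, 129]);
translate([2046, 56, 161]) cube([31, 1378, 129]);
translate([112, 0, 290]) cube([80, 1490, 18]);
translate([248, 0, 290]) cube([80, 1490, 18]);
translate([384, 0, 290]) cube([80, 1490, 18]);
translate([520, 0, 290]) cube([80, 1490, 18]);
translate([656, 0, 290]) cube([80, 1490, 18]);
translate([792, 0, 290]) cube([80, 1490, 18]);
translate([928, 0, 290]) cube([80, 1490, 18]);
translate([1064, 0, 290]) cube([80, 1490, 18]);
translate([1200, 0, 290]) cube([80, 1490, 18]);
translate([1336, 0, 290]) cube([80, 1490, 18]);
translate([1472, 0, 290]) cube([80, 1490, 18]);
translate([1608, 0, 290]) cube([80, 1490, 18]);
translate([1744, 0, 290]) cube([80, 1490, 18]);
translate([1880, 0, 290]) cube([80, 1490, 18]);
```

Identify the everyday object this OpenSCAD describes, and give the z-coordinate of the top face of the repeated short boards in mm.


A bed frame. The slat-top height is 308 mm.

Four posts, four rails, and a row of slats — a bed frame. Slats sit on the rails at z = 161 + 129 = 290; with slat thickness 18, the top is 308 mm.
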